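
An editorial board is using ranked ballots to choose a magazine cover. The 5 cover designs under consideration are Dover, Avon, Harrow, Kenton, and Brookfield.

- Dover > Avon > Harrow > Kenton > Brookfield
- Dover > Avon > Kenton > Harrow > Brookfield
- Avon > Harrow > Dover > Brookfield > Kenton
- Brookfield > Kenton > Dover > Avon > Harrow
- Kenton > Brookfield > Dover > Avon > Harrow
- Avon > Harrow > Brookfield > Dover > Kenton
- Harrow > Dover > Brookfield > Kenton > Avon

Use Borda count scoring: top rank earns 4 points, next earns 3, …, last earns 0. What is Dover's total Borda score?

18

Borda scores:
  Dover: 4 + 4 + 2 + 2 + 2 + 1 + 3 = 18
  Avon: 3 + 3 + 4 + 1 + 1 + 4 + 0 = 16
  Harrow: 2 + 1 + 3 + 0 + 0 + 3 + 4 = 13
  Kenton: 1 + 2 + 0 + 3 + 4 + 0 + 1 = 11
  Brookfield: 0 + 0 + 1 + 4 + 3 + 2 + 2 = 12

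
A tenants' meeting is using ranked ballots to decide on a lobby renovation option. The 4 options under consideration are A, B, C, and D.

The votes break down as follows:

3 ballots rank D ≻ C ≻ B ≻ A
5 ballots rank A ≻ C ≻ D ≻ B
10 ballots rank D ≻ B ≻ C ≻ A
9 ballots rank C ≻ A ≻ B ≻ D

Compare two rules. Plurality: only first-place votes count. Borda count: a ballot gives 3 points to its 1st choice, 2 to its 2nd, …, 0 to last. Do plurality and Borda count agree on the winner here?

No

Plurality first-place counts: A 5, B 0, C 9, D 13 → D.
Borda totals: A 33, B 32, C 53, D 44 → C.
The two rules disagree: plurality picks D, Borda picks C.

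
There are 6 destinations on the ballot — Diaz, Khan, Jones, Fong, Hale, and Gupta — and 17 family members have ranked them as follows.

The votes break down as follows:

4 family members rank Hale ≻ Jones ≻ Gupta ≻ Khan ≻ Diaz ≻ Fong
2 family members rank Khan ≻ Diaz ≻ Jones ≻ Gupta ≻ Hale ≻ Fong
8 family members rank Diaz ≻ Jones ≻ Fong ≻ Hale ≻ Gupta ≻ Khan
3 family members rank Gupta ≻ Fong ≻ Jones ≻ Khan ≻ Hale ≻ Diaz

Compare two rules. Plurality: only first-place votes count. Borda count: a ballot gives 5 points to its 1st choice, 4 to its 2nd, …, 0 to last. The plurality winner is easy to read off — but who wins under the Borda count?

Jones

Plurality first-place counts: Diaz 8, Khan 2, Jones 0, Fong 0, Hale 4, Gupta 3 → Diaz.
Borda totals: Diaz 52, Khan 24, Jones 63, Fong 36, Hale 41, Gupta 39 → Jones.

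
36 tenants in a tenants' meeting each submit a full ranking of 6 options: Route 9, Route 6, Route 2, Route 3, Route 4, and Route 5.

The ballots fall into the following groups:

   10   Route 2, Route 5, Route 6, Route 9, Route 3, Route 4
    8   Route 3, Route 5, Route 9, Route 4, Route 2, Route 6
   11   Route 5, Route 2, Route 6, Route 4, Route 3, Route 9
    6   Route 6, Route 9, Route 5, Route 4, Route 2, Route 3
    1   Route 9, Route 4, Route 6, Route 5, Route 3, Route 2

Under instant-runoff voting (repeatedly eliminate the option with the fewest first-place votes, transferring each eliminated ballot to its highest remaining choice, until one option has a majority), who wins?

Route 5

Round 1: Route 5 11, Route 2 10, Route 3 8, Route 6 6, Route 9 1, Route 4 0. Route 4 has the fewest and is eliminated.
Round 2: Route 5 11, Route 2 10, Route 3 8, Route 6 6, Route 9 1. Route 9 has the fewest and is eliminated.
Round 3: Route 5 11, Route 2 10, Route 3 8, Route 6 7. Route 6 has the fewest and is eliminated.
Round 4: Route 5 18, Route 2 10, Route 3 8. Route 3 has the fewest and is eliminated.
Round 5: Route 5 26, Route 2 10. Route 5 has a majority.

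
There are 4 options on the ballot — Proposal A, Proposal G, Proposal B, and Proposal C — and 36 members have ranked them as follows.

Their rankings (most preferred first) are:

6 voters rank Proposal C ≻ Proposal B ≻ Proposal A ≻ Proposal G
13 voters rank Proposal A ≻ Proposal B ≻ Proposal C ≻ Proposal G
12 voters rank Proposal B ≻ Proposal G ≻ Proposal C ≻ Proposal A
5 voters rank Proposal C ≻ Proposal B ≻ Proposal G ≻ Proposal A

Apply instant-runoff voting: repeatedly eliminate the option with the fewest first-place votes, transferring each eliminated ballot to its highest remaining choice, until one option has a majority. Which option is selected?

Round 1: Proposal A 13, Proposal B 12, Proposal C 11, Proposal G 0. Proposal G has the fewest and is eliminated.
Round 2: Proposal A 13, Proposal B 12, Proposal C 11. Proposal C has the fewest and is eliminated.
Round 3: Proposal B 23, Proposal A 13. Proposal B has a majority.

Proposal B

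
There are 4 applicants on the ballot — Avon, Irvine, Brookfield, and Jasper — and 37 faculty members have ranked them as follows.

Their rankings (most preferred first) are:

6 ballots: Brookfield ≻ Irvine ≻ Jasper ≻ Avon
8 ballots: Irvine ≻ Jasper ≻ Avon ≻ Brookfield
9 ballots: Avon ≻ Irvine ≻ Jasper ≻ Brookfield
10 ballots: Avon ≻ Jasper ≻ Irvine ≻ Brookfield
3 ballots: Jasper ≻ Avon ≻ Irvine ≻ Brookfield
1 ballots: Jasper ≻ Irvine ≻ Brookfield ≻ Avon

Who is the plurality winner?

First-place vote totals:
  Avon: 19
  Irvine: 8
  Brookfield: 6
  Jasper: 4
Avon has the most first-place votes.

Avon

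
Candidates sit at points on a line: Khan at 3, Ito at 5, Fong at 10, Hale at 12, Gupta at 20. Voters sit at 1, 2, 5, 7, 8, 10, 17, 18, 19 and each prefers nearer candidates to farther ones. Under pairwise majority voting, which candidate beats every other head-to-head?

Fong

With single-peaked preferences on a line, the Condorcet winner is the candidate closest to the median voter.
The median voter (position 8) is closest to Fong at 10.
Check: Fong vs Gupta — voters closer to Fong: 6 of 9.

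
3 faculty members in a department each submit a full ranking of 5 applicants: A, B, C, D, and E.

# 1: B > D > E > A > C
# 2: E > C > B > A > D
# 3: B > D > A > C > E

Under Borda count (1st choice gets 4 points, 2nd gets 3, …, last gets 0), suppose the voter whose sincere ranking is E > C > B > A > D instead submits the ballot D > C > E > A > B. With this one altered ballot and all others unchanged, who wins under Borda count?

D

Borda totals with the altered ballot: A 4, B 8, C 4, D 10, E 4.
The switch changes the winner from B to D.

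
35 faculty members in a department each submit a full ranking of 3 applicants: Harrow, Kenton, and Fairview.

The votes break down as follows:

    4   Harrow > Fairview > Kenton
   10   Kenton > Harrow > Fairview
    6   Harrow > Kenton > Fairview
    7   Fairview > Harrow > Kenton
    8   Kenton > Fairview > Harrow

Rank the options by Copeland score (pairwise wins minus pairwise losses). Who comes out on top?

Kenton

Pairwise results:
  Harrow vs Kenton: Kenton wins 18–17.
  Harrow vs Fairview: Harrow wins 20–15.
  Kenton vs Fairview: Kenton wins 24–11.
Copeland scores (wins − losses):
  Harrow: 1 − 1 = 0
  Kenton: 2 − 0 = 2
  Fairview: 0 − 2 = -2
Kenton has the best Copeland score.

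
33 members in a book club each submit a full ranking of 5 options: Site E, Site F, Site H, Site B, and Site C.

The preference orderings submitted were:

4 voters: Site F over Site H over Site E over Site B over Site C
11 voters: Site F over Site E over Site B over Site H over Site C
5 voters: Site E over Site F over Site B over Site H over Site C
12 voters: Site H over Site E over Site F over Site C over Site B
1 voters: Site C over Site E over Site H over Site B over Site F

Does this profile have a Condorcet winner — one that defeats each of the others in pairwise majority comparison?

Yes

Head-to-head results (33 voters total):
Site E vs Site F: Site E wins 18–15.
Site E vs Site H: Site E wins 17–16.
Site E vs Site B: Site E wins 33–0.
Site E vs Site C: Site E wins 32–1.
Site F vs Site H: Site F wins 20–13.
Site F vs Site B: Site F wins 32–1.
Site F vs Site C: Site F wins 32–1.
Site H vs Site B: Site H wins 17–16.
Site H vs Site C: Site H wins 32–1.
Site B vs Site C: Site B wins 20–13.
Site E beats each rival — Site F (18–15), Site H (17–16), Site B (33–0), Site C (32–1) — so Site E is the Condorcet winner.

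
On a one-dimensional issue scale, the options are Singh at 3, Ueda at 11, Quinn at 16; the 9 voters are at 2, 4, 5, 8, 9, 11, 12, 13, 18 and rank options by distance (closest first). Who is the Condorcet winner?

With single-peaked preferences on a line, the Condorcet winner is the candidate closest to the median voter.
The median voter (position 9) is closest to Ueda at 11.
Check: Ueda vs Singh — voters closer to Ueda: 6 of 9.

Ueda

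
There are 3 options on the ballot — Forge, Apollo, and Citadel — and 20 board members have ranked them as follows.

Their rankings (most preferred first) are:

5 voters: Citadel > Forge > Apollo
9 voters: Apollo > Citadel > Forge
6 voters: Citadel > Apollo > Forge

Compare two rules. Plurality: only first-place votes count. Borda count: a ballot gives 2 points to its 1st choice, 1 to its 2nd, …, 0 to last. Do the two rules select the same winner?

Yes

Plurality first-place counts: Forge 0, Apollo 9, Citadel 11 → Citadel.
Borda totals: Forge 5, Apollo 24, Citadel 31 → Citadel.
The two rules agree on Citadel.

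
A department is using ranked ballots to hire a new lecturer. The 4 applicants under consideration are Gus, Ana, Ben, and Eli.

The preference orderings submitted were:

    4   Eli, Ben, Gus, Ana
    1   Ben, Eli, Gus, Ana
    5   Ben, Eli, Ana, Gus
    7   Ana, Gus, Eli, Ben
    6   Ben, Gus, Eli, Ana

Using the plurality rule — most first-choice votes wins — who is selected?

Ben

First-place vote totals:
  Gus: 0
  Ana: 7
  Ben: 12
  Eli: 4
Ben has the most first-place votes.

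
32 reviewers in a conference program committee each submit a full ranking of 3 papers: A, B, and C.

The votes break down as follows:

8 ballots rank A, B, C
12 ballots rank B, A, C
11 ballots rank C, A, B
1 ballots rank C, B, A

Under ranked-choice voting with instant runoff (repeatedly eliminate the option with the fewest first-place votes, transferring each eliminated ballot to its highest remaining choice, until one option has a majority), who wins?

B

Round 1: B 12, C 12, A 8. A has the fewest and is eliminated.
Round 2: B 20, C 12. B has a majority.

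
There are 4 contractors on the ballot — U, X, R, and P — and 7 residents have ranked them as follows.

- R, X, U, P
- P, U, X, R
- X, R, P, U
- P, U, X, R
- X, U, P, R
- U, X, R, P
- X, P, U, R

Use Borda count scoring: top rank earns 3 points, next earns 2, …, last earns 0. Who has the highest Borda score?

X

Borda scores:
  U: 1 + 2 + 0 + 2 + 2 + 3 + 1 = 11
  X: 2 + 1 + 3 + 1 + 3 + 2 + 3 = 15
  R: 3 + 0 + 2 + 0 + 0 + 1 + 0 = 6
  P: 0 + 3 + 1 + 3 + 1 + 0 + 2 = 10
X has the highest total.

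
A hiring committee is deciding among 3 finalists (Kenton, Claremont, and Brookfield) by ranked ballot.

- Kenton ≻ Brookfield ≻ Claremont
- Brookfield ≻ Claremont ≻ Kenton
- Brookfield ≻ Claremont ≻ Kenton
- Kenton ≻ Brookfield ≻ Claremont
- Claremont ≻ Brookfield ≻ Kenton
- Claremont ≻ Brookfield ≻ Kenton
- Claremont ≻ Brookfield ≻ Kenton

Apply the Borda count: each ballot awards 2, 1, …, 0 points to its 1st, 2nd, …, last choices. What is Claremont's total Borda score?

Borda scores:
  Kenton: 2 + 0 + 0 + 2 + 0 + 0 + 0 = 4
  Claremont: 0 + 1 + 1 + 0 + 2 + 2 + 2 = 8
  Brookfield: 1 + 2 + 2 + 1 + 1 + 1 + 1 = 9

8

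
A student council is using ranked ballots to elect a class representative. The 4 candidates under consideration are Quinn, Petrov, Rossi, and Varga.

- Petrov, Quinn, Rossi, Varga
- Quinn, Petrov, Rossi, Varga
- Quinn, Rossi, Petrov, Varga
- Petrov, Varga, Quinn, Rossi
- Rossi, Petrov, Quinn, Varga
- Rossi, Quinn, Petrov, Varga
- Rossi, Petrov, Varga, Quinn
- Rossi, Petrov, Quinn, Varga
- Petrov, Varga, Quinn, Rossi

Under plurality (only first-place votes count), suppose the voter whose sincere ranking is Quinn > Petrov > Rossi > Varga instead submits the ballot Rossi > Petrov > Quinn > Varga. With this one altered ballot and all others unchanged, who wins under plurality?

First-place totals with the altered ballot: Quinn 1, Petrov 3, Rossi 5, Varga 0.
The winner is unchanged: still Rossi.

Rossi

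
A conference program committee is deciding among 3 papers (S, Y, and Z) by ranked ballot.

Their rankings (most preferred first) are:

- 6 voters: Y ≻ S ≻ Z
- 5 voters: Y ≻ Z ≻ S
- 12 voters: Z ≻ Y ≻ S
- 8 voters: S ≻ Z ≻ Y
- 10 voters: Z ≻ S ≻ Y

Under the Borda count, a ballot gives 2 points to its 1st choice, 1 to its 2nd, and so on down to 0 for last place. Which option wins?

Borda scores:
  S: 6·1 + 5·0 + 12·0 + 8·2 + 10·1 = 32
  Y: 6·2 + 5·2 + 12·1 + 8·0 + 10·0 = 34
  Z: 6·0 + 5·1 + 12·2 + 8·1 + 10·2 = 57
Z has the highest total.

Z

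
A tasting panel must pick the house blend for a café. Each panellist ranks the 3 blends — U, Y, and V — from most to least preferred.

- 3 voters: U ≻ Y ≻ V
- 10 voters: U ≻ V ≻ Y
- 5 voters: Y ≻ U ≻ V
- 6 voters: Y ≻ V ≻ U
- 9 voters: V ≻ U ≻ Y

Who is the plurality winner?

U

First-place vote totals:
  U: 13
  Y: 11
  V: 9
U has the most first-place votes.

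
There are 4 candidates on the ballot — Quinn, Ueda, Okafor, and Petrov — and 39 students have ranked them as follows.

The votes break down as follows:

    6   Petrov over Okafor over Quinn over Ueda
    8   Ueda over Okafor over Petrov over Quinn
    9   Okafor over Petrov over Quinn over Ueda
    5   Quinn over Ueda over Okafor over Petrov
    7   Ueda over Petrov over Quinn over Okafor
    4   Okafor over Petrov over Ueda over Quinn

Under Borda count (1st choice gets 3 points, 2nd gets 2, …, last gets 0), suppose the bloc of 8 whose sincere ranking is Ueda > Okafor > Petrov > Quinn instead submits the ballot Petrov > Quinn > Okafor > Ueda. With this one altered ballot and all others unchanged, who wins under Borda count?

Petrov

Borda totals with the altered ballot: Quinn 53, Ueda 35, Okafor 64, Petrov 82.
The switch changes the winner from Okafor to Petrov.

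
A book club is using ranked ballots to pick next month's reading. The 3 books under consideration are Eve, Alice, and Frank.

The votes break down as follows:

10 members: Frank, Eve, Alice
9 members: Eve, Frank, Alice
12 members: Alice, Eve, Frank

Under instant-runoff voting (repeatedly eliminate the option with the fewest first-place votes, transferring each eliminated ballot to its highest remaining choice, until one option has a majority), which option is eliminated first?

Eve

Round 1: Alice 12, Frank 10, Eve 9. Eve has the fewest and is eliminated.
Round 2: Frank 19, Alice 12. Frank has a majority.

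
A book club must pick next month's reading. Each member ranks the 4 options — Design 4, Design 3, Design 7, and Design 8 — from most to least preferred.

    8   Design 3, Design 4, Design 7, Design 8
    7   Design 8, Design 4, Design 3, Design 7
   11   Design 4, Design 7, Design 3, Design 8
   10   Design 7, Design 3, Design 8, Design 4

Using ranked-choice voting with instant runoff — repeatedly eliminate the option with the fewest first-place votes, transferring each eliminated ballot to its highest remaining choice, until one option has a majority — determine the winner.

Design 4

Round 1: Design 4 11, Design 7 10, Design 3 8, Design 8 7. Design 8 has the fewest and is eliminated.
Round 2: Design 4 18, Design 7 10, Design 3 8. Design 3 has the fewest and is eliminated.
Round 3: Design 4 26, Design 7 10. Design 4 has a majority.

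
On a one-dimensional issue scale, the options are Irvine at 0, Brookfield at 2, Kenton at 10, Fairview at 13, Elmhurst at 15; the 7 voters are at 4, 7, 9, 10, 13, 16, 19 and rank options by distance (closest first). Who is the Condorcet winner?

With single-peaked preferences on a line, the Condorcet winner is the candidate closest to the median voter.
The median voter (position 10) is closest to Kenton at 10.
Check: Kenton vs Brookfield — voters closer to Kenton: 6 of 7.

Kenton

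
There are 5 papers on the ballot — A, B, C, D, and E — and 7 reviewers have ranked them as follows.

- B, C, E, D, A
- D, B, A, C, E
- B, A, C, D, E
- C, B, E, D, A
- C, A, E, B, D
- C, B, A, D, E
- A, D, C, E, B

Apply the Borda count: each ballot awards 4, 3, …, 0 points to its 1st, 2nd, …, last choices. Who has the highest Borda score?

C

Borda scores:
  A: 0 + 2 + 3 + 0 + 3 + 2 + 4 = 14
  B: 4 + 3 + 4 + 3 + 1 + 3 + 0 = 18
  C: 3 + 1 + 2 + 4 + 4 + 4 + 2 = 20
  D: 1 + 4 + 1 + 1 + 0 + 1 + 3 = 11
  E: 2 + 0 + 0 + 2 + 2 + 0 + 1 = 7
C has the highest total.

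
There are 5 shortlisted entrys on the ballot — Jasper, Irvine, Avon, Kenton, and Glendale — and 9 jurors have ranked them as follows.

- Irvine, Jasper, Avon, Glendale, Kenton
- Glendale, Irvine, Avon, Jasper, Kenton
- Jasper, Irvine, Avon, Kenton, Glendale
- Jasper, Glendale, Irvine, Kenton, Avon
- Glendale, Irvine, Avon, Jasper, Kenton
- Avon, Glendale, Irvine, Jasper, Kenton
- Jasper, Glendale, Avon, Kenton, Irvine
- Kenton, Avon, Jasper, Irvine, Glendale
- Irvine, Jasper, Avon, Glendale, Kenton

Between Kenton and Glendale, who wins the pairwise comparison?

Ballots ranking Kenton above Glendale: 2.
Ballots ranking Glendale above Kenton: 7.
Glendale wins the head-to-head, 7–2.

Glendale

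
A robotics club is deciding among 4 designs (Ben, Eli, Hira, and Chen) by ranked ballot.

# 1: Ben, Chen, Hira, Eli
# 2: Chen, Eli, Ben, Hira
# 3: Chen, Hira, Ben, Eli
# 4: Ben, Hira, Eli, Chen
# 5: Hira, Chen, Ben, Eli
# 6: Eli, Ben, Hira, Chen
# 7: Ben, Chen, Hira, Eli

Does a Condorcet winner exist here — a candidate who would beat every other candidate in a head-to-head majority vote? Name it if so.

Head-to-head results (7 voters total):
Ben vs Eli: Ben wins 5–2.
Ben vs Hira: Ben wins 5–2.
Ben vs Chen: Ben wins 4–3.
Eli vs Hira: Hira wins 5–2.
Eli vs Chen: Chen wins 5–2.
Hira vs Chen: Chen wins 4–3.
Ben beats each rival — Eli (5–2), Hira (5–2), Chen (4–3) — so Ben is the Condorcet winner.

Ben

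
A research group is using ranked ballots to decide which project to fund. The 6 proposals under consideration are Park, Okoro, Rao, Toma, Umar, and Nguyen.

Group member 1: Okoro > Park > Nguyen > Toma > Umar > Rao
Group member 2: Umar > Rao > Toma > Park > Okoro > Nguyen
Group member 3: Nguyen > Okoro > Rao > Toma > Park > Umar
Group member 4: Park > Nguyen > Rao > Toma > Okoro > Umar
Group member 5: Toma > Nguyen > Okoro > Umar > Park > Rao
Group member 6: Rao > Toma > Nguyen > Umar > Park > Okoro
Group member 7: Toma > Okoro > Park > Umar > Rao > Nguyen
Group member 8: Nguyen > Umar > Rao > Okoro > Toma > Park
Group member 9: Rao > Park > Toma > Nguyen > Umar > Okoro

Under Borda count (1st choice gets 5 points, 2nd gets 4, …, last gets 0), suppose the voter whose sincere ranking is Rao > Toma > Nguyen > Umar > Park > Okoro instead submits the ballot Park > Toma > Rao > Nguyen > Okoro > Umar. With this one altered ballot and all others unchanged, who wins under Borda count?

Toma

Borda totals with the altered ballot: Park 25, Okoro 21, Rao 22, Toma 27, Umar 15, Nguyen 25.
The winner is unchanged: still Toma.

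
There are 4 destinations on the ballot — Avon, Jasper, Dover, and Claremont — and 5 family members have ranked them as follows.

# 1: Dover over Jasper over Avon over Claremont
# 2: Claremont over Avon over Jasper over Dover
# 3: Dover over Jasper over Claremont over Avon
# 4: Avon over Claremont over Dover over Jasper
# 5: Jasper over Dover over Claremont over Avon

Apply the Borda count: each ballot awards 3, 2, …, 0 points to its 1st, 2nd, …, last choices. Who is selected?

Borda scores:
  Avon: 1 + 2 + 0 + 3 + 0 = 6
  Jasper: 2 + 1 + 2 + 0 + 3 = 8
  Dover: 3 + 0 + 3 + 1 + 2 = 9
  Claremont: 0 + 3 + 1 + 2 + 1 = 7
Dover has the highest total.

Dover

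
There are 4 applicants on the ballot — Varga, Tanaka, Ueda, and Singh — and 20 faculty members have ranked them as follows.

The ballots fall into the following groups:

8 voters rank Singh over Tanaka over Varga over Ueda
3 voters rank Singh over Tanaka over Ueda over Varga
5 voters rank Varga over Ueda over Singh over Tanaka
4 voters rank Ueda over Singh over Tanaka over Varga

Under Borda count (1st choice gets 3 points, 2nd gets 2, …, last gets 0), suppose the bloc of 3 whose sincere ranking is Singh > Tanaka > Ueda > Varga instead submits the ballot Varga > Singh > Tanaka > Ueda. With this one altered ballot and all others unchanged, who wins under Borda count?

Borda totals with the altered ballot: Varga 32, Tanaka 23, Ueda 22, Singh 43.
The winner is unchanged: still Singh.

Singh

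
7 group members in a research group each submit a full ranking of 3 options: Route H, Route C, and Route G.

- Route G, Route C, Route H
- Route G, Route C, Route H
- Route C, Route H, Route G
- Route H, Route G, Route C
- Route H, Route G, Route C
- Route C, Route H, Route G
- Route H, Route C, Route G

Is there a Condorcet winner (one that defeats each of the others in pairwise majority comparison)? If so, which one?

Head-to-head results (7 voters total):
Route H vs Route C: Route C wins 4–3.
Route H vs Route G: Route H wins 5–2.
Route C vs Route G: Route G wins 4–3.
No candidate beats all others: Route H beats Route G beats Route C beats Route H, a majority cycle.

None — there is no Condorcet winner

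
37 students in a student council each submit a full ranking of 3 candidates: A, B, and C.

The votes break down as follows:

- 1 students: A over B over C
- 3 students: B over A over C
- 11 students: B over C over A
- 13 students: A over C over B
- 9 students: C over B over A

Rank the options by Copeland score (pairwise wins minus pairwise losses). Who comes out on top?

Pairwise results:
  A vs B: B wins 23–14.
  A vs C: C wins 20–17.
  B vs C: C wins 22–15.
Copeland scores (wins − losses):
  A: 0 − 2 = -2
  B: 1 − 1 = 0
  C: 2 − 0 = 2
C has the best Copeland score.

C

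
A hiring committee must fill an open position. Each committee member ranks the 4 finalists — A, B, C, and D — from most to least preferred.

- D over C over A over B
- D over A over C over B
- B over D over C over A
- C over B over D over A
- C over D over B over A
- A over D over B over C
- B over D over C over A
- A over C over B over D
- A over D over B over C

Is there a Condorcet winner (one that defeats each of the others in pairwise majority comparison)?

Head-to-head results (9 voters total):
A vs B: A wins 5–4.
A vs C: C wins 5–4.
A vs D: D wins 6–3.
B vs C: C wins 5–4.
B vs D: D wins 5–4.
C vs D: D wins 6–3.
D beats each rival — A (6–3), B (5–4), C (6–3) — so D is the Condorcet winner.

Yes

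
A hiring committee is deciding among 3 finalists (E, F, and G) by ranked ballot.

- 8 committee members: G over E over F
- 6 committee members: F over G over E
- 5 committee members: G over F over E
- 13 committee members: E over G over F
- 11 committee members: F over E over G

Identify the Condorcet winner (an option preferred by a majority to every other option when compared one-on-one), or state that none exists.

Head-to-head results (43 voters total):
E vs F: F wins 22–21.
E vs G: E wins 24–19.
F vs G: G wins 26–17.
No candidate beats all others: E beats G beats F beats E, a majority cycle.

None — there is no Condorcet winner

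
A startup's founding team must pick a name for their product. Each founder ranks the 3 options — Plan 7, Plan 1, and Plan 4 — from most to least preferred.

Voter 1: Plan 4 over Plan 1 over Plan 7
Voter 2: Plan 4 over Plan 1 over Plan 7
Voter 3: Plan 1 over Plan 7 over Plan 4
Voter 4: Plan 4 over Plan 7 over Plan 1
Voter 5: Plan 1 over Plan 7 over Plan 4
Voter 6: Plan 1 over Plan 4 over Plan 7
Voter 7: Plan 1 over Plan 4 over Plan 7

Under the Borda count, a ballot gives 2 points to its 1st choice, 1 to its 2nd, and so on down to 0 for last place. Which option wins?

Borda scores:
  Plan 7: 0 + 0 + 1 + 1 + 1 + 0 + 0 = 3
  Plan 1: 1 + 1 + 2 + 0 + 2 + 2 + 2 = 10
  Plan 4: 2 + 2 + 0 + 2 + 0 + 1 + 1 = 8
Plan 1 has the highest total.

Plan 1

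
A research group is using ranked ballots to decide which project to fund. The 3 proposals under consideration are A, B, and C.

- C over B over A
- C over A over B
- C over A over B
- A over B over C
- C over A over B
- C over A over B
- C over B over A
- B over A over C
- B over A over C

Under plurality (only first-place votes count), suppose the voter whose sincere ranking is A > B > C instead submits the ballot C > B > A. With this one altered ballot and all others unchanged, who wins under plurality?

First-place totals with the altered ballot: A 0, B 2, C 7.
The winner is unchanged: still C.

C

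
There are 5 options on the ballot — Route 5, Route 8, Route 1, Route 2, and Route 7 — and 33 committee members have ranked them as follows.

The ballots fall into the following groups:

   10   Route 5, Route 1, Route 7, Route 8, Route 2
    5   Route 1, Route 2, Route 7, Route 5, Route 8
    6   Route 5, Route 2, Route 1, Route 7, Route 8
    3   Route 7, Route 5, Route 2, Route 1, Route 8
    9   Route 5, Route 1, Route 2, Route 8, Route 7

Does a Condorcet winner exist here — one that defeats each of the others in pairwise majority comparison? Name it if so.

Head-to-head results (33 voters total):
Route 5 vs Route 8: Route 5 wins 33–0.
Route 5 vs Route 1: Route 5 wins 28–5.
Route 5 vs Route 2: Route 5 wins 28–5.
Route 5 vs Route 7: Route 5 wins 25–8.
Route 8 vs Route 1: Route 1 wins 33–0.
Route 8 vs Route 2: Route 2 wins 23–10.
Route 8 vs Route 7: Route 7 wins 24–9.
Route 1 vs Route 2: Route 1 wins 24–9.
Route 1 vs Route 7: Route 1 wins 30–3.
Route 2 vs Route 7: Route 2 wins 20–13.
Route 5 beats each rival — Route 8 (33–0), Route 1 (28–5), Route 2 (28–5), Route 7 (25–8) — so Route 5 is the Condorcet winner.

Route 5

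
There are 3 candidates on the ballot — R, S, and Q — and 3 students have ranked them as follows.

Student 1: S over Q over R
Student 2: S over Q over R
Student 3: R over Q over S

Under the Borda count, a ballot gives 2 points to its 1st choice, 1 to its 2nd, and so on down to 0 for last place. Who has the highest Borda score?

S

Borda scores:
  R: 0 + 0 + 2 = 2
  S: 2 + 2 + 0 = 4
  Q: 1 + 1 + 1 = 3
S has the highest total.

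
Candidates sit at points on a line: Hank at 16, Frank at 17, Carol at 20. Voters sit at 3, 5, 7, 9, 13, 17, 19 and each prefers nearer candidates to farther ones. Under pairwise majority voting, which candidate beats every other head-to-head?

Hank

With single-peaked preferences on a line, the Condorcet winner is the candidate closest to the median voter.
The median voter (position 9) is closest to Hank at 16.
Check: Hank vs Frank — voters closer to Hank: 5 of 7.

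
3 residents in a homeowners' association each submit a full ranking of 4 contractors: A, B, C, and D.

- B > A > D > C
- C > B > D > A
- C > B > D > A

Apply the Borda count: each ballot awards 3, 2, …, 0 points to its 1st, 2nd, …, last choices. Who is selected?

Borda scores:
  A: 2 + 0 + 0 = 2
  B: 3 + 2 + 2 = 7
  C: 0 + 3 + 3 = 6
  D: 1 + 1 + 1 = 3
B has the highest total.

B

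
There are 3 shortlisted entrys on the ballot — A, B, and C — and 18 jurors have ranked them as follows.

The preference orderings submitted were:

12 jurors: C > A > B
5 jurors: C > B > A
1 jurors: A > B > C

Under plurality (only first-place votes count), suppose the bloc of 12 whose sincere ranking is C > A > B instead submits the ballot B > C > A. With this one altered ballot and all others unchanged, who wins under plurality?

B

First-place totals with the altered ballot: A 1, B 12, C 5.
The switch changes the winner from C to B.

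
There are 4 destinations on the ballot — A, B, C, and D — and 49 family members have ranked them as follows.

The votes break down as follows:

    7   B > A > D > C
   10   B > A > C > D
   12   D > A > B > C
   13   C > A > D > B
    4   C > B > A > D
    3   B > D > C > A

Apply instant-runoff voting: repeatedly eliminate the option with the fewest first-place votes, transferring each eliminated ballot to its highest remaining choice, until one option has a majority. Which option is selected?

Round 1: B 20, C 17, D 12, A 0. A has the fewest and is eliminated.
Round 2: B 20, C 17, D 12. D has the fewest and is eliminated.
Round 3: B 32, C 17. B has a majority.

B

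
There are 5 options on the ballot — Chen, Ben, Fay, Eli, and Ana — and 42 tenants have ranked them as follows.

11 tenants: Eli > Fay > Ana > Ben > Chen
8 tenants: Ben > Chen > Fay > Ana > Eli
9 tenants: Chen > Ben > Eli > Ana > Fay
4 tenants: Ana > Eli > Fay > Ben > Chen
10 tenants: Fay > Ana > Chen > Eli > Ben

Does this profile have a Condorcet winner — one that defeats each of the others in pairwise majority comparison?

No

Head-to-head results (42 voters total):
Chen vs Ben: Ben wins 23–19.
Chen vs Fay: Fay wins 25–17.
Chen vs Eli: Chen wins 27–15.
Chen vs Ana: Ana wins 25–17.
Ben vs Fay: Fay wins 25–17.
Ben vs Eli: Eli wins 25–17.
Ben vs Ana: Ana wins 25–17.
Fay vs Eli: Eli wins 24–18.
Fay vs Ana: Fay wins 29–13.
Eli vs Ana: Ana wins 22–20.
No candidate beats all others: Chen beats Eli beats Ben beats Chen, a majority cycle.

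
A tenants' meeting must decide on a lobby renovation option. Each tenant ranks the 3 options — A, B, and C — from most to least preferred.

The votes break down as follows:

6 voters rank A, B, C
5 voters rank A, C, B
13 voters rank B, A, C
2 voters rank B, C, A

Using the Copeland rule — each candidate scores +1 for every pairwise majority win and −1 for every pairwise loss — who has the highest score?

Pairwise results:
  A vs B: B wins 15–11.
  A vs C: A wins 24–2.
  B vs C: B wins 21–5.
Copeland scores (wins − losses):
  A: 1 − 1 = 0
  B: 2 − 0 = 2
  C: 0 − 2 = -2
B has the best Copeland score.

B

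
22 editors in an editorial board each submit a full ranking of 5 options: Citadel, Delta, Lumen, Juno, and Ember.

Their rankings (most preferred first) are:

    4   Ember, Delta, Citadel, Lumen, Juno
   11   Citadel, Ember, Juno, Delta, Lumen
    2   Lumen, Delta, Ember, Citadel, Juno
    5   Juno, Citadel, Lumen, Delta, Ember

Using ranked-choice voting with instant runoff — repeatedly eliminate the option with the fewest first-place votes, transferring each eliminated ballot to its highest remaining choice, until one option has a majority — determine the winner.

Citadel

Round 1: Citadel 11, Juno 5, Ember 4, Lumen 2, Delta 0. Delta has the fewest and is eliminated.
Round 2: Citadel 11, Juno 5, Ember 4, Lumen 2. Lumen has the fewest and is eliminated.
Round 3: Citadel 11, Ember 6, Juno 5. Juno has the fewest and is eliminated.
Round 4: Citadel 16, Ember 6. Citadel has a majority.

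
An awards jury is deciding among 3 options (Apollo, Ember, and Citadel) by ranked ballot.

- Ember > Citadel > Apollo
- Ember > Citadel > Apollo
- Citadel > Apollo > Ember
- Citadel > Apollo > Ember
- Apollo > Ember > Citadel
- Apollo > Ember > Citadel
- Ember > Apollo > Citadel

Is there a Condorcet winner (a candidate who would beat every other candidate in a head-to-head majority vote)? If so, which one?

No Condorcet winner

Head-to-head results (7 voters total):
Apollo vs Ember: Apollo wins 4–3.
Apollo vs Citadel: Citadel wins 4–3.
Ember vs Citadel: Ember wins 5–2.
No candidate beats all others: Apollo beats Ember beats Citadel beats Apollo, a majority cycle.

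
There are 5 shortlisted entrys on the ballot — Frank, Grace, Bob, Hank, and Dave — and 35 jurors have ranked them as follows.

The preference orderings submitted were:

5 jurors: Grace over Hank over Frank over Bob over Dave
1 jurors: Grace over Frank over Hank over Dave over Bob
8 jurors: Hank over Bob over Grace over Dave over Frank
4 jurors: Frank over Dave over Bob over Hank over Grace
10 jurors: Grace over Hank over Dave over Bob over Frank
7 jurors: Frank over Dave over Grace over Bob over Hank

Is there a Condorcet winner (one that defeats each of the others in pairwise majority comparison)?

Head-to-head results (35 voters total):
Frank vs Grace: Grace wins 24–11.
Frank vs Bob: Bob wins 18–17.
Frank vs Hank: Hank wins 23–12.
Frank vs Dave: Dave wins 18–17.
Grace vs Bob: Grace wins 23–12.
Grace vs Hank: Grace wins 23–12.
Grace vs Dave: Grace wins 24–11.
Bob vs Hank: Hank wins 24–11.
Bob vs Dave: Dave wins 22–13.
Hank vs Dave: Hank wins 24–11.
Grace beats each rival — Frank (24–11), Bob (23–12), Hank (23–12), Dave (24–11) — so Grace is the Condorcet winner.

Yes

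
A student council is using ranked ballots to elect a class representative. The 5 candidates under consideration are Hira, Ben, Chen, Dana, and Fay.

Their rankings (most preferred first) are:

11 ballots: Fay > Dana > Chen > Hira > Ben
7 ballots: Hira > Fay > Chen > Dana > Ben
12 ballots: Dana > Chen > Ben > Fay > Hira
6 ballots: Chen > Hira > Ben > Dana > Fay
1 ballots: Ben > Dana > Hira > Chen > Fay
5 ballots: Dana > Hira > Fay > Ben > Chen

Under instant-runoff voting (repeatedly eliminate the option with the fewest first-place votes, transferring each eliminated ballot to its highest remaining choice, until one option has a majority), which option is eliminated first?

Ben

Round 1: Dana 17, Fay 11, Hira 7, Chen 6, Ben 1. Ben has the fewest and is eliminated.
Round 2: Dana 18, Fay 11, Hira 7, Chen 6. Chen has the fewest and is eliminated.
Round 3: Dana 18, Hira 13, Fay 11. Fay has the fewest and is eliminated.
Round 4: Dana 29, Hira 13. Dana has a majority.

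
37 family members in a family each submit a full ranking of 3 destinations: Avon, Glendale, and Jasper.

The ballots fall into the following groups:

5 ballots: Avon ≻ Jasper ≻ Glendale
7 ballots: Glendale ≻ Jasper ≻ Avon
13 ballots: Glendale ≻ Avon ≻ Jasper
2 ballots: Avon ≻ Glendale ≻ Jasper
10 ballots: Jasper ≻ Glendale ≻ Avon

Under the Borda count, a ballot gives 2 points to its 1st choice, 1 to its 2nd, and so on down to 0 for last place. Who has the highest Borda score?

Borda scores:
  Avon: 5·2 + 7·0 + 13·1 + 2·2 + 10·0 = 27
  Glendale: 5·0 + 7·2 + 13·2 + 2·1 + 10·1 = 52
  Jasper: 5·1 + 7·1 + 13·0 + 2·0 + 10·2 = 32
Glendale has the highest total.

Glendale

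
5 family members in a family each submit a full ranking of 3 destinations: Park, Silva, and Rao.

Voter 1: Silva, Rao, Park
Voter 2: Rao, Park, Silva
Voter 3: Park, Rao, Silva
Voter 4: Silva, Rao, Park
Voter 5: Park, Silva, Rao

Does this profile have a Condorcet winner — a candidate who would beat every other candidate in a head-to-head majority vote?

No

Head-to-head results (5 voters total):
Park vs Silva: Park wins 3–2.
Park vs Rao: Rao wins 3–2.
Silva vs Rao: Silva wins 3–2.
No candidate beats all others: Park beats Silva beats Rao beats Park, a majority cycle.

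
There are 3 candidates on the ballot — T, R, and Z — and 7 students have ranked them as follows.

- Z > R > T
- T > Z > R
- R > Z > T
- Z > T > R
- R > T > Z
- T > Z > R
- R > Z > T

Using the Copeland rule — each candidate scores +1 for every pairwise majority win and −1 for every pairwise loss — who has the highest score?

Pairwise results:
  T vs R: R wins 4–3.
  T vs Z: Z wins 4–3.
  R vs Z: Z wins 4–3.
Copeland scores (wins − losses):
  T: 0 − 2 = -2
  R: 1 − 1 = 0
  Z: 2 − 0 = 2
Z has the best Copeland score.

Z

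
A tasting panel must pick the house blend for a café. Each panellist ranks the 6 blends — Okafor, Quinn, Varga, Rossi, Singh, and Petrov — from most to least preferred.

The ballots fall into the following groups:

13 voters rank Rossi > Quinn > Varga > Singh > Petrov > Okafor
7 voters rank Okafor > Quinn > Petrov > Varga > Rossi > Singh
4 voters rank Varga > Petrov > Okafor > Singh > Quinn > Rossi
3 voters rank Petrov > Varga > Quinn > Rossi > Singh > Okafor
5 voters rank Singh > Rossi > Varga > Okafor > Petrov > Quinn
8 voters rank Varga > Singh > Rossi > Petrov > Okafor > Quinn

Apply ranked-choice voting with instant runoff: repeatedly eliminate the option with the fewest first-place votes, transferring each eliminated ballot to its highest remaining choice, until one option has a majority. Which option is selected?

Varga

Round 1: Rossi 13, Varga 12, Okafor 7, Singh 5, Petrov 3, Quinn 0. Quinn has the fewest and is eliminated.
Round 2: Rossi 13, Varga 12, Okafor 7, Singh 5, Petrov 3. Petrov has the fewest and is eliminated.
Round 3: Varga 15, Rossi 13, Okafor 7, Singh 5. Singh has the fewest and is eliminated.
Round 4: Rossi 18, Varga 15, Okafor 7. Okafor has the fewest and is eliminated.
Round 5: Varga 22, Rossi 18. Varga has a majority.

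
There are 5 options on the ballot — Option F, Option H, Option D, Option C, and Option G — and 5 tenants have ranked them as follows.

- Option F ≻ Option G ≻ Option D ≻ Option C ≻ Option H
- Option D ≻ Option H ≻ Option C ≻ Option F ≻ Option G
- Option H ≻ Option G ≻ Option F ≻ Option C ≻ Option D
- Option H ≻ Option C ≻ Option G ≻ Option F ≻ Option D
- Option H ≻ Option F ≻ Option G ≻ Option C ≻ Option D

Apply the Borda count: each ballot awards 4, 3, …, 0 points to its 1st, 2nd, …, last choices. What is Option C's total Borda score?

Borda scores:
  Option F: 4 + 1 + 2 + 1 + 3 = 11
  Option H: 0 + 3 + 4 + 4 + 4 = 15
  Option D: 2 + 4 + 0 + 0 + 0 = 6
  Option C: 1 + 2 + 1 + 3 + 1 = 8
  Option G: 3 + 0 + 3 + 2 + 2 = 10

8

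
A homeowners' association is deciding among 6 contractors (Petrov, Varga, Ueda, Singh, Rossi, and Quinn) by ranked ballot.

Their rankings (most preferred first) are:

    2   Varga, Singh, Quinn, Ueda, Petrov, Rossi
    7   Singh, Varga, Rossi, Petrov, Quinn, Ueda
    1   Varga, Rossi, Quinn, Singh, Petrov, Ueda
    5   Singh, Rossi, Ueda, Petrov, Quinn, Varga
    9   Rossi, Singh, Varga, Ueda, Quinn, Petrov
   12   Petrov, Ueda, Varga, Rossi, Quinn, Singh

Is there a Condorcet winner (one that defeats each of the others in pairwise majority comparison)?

No

Head-to-head results (36 voters total):
Petrov vs Varga: Varga wins 19–17.
Petrov vs Ueda: Petrov wins 20–16.
Petrov vs Singh: Singh wins 24–12.
Petrov vs Rossi: Rossi wins 22–14.
Petrov vs Quinn: Petrov wins 24–12.
Varga vs Ueda: Varga wins 19–17.
Varga vs Singh: Singh wins 21–15.
Varga vs Rossi: Varga wins 22–14.
Varga vs Quinn: Varga wins 31–5.
Ueda vs Singh: Singh wins 24–12.
Ueda vs Rossi: Rossi wins 22–14.
Ueda vs Quinn: Ueda wins 26–10.
Singh vs Rossi: Rossi wins 22–14.
Singh vs Quinn: Singh wins 23–13.
Rossi vs Quinn: Rossi wins 34–2.
No candidate beats all others: Varga beats Rossi beats Singh beats Varga, a majority cycle.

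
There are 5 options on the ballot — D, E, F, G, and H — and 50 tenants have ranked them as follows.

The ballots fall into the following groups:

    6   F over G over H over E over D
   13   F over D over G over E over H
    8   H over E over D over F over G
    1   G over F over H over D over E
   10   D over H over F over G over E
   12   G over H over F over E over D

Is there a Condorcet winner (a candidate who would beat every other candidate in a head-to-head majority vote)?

Head-to-head results (50 voters total):
D vs E: E wins 26–24.
D vs F: F wins 32–18.
D vs G: D wins 31–19.
D vs H: H wins 27–23.
E vs F: F wins 42–8.
E vs G: G wins 42–8.
E vs H: H wins 37–13.
F vs G: F wins 37–13.
F vs H: H wins 30–20.
G vs H: G wins 32–18.
No candidate beats all others: D beats G beats E beats D, a majority cycle.

No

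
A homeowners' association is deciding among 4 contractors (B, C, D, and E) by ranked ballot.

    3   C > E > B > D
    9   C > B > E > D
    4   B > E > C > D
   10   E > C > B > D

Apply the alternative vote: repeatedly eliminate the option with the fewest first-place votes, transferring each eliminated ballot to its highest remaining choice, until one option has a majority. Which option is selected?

Round 1: C 12, E 10, B 4, D 0. D has the fewest and is eliminated.
Round 2: C 12, E 10, B 4. B has the fewest and is eliminated.
Round 3: E 14, C 12. E has a majority.

E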